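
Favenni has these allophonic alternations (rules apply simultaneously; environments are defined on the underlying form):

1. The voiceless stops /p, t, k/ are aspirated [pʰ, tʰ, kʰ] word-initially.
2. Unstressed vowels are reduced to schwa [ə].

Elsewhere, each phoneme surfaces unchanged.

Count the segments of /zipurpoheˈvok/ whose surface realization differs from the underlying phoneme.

4

Segments that undergo a rule: /i/ → [ə] (rule 2); /u/ → [ə] (rule 2); /o/ → [ə] (rule 2); /e/ → [ə] (rule 2).
All other segments surface unchanged.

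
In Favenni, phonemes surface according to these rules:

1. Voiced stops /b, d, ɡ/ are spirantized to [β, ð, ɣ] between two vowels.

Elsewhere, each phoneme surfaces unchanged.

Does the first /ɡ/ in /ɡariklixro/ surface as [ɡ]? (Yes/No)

Yes

/ɡ/ (word-initial): rule 1 targets it, but not between two vowels → unchanged [ɡ].
The actual realization is [ɡ], which matches [ɡ].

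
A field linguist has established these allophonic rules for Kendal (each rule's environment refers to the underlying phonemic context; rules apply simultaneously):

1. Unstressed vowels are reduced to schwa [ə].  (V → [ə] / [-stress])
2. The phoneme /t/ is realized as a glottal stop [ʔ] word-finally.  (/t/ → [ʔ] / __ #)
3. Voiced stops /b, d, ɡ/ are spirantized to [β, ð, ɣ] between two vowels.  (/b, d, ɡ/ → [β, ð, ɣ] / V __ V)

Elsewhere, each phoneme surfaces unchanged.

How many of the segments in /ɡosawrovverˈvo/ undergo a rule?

Segments that undergo a rule: /o/ → [ə] (rule 1); /a/ → [ə] (rule 1); /o/ → [ə] (rule 1); /e/ → [ə] (rule 1).
All other segments surface unchanged.

4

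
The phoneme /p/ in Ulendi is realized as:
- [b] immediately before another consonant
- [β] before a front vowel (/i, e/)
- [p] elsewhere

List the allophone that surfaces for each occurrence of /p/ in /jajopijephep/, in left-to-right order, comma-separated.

Occurrence 1 (position 5): before a front vowel (/i, e/) → [β].
Occurrence 2 (position 9): immediately before another consonant → [b].
Occurrence 3 (position 12): no conditioning environment matches → elsewhere allophone [p].

[β], [b], [p]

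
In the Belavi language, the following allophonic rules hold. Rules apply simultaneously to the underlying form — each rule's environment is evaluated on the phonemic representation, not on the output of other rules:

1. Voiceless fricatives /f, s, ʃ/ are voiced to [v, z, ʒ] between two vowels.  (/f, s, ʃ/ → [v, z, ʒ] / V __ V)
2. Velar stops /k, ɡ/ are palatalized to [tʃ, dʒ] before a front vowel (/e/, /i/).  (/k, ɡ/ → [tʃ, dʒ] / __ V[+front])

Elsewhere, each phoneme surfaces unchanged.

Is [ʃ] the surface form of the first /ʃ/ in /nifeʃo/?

No

/ʃ/ (between /e/ and /o/): between two vowels, so rule 1 applies → [ʒ].
The actual realization is [ʒ], not [ʃ].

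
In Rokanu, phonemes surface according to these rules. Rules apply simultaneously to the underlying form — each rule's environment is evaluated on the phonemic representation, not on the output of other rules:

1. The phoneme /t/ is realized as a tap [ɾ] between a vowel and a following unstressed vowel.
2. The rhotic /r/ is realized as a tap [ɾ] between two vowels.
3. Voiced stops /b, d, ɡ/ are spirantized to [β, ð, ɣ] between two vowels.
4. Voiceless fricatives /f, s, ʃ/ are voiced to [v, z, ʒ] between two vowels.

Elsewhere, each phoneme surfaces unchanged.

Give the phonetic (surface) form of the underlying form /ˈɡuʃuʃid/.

[ˈɡuʒuʒid]

/ɡ/ (word-initial) fails the environment for rule 3, so it stays [ɡ].
/ʃ/ meets the environment for rule 4 (between two vowels) → [ʒ].
/ʃ/ — between /u/ and /i/, between two vowels — surfaces as [ʒ] (rule 4).
/d/ (word-final) fails the environment for rule 3, so it stays [d].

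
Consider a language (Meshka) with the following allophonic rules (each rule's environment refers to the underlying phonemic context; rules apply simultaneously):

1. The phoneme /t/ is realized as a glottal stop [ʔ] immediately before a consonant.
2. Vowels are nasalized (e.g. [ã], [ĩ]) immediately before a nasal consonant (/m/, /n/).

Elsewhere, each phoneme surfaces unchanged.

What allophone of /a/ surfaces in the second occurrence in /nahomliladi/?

[a]

/a/ (between /l/ and /d/): rule 2 targets it, but not before a nasal consonant → unchanged [a].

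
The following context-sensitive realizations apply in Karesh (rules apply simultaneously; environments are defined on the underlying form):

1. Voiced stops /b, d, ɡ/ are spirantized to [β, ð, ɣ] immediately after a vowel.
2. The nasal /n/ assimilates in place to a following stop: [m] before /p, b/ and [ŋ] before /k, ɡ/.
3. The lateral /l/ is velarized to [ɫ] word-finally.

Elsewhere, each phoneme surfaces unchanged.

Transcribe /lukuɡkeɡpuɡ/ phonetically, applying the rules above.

[lukuɣkeɣpuɣ]

/l/ (word-initial) fails the environment for rule 3, so it stays [l].
/ɡ/ meets the environment for rule 1 (immediately after a vowel) → [ɣ].
/ɡ/ (between /e/ and /p/) occurs immediately after a vowel → [ɣ] by rule 1.
Rule 1 applies to /ɡ/ (word-final: immediately after a vowel) → [ɣ].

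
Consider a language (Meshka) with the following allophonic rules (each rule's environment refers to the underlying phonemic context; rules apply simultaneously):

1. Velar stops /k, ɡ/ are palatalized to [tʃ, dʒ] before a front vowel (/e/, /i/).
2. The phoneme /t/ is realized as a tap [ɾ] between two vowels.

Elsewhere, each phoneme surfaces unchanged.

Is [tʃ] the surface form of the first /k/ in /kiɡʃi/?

Rule 1 applies to /k/ (word-initial: before a front vowel) → [tʃ].
The actual realization is [tʃ], which matches [tʃ].

Yes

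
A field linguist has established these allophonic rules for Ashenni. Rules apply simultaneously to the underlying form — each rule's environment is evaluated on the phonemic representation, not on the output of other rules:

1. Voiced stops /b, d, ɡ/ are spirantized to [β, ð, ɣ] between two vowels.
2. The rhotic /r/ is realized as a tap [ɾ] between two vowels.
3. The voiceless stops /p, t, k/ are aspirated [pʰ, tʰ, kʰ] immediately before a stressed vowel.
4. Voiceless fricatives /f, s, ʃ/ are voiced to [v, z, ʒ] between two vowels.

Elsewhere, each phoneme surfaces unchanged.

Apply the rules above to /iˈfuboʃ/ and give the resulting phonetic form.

/i/ — not in any rule's target class → [i].
Rule 4 applies to /f/ (between /i/ and /u/: between two vowels) → [v].
/u/ stays [u].
/b/ (between /u/ and /o/): between two vowels, so rule 1 applies → [β].
/o/ — not in any rule's target class → [o].
/ʃ/ — word-final; rule 4 does not apply here → [ʃ].

[iˈvuβoʃ]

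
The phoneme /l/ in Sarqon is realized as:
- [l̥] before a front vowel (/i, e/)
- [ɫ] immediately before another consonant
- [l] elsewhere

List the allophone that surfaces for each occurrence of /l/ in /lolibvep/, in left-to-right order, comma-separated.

[l], [l̥]

Occurrence 1 (position 1): no conditioning environment matches → elsewhere allophone [l].
Occurrence 2 (position 3): before a front vowel (/i, e/) → [l̥].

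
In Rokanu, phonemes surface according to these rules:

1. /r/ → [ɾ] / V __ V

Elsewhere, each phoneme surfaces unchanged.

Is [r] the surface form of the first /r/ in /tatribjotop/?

/r/ (between /t/ and /i/): rule 1 targets it, but not between two vowels → unchanged [r].
The actual realization is [r], which matches [r].

Yes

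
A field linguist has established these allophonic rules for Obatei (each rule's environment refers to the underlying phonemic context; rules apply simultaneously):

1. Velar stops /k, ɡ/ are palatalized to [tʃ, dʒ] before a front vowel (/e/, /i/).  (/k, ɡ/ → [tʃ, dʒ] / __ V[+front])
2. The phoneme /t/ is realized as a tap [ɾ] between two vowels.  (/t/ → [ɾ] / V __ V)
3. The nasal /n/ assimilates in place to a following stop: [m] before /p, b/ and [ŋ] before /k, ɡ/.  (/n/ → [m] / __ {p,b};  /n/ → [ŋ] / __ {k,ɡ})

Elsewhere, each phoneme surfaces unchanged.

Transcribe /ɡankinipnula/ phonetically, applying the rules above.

/ɡ/ — word-initial; rule 1 does not apply here → [ɡ].
/a/ (between /ɡ/ and /n/) is unaffected → [a].
Rule 3 applies to /n/ (between /a/ and /k/: before a labial or velar stop) → [ŋ].
/k/ (between /n/ and /i/): before a front vowel, so rule 1 applies → [tʃ].
/i/ — not in any rule's target class → [i].
/n/ (between /i/ and /i/) fails the environment for rule 3, so it stays [n].
/i/ (between /n/ and /p/): no rule targets it → [i].
/p/ stays [p].
/n/ (between /p/ and /u/) is in the target of rule 3 but the environment (before a labial or velar stop) is not met → [n].
/u/ stays [u].
/l/ stays [l].
/a/ (word-final) is unaffected → [a].

[ɡaŋtʃinipnula]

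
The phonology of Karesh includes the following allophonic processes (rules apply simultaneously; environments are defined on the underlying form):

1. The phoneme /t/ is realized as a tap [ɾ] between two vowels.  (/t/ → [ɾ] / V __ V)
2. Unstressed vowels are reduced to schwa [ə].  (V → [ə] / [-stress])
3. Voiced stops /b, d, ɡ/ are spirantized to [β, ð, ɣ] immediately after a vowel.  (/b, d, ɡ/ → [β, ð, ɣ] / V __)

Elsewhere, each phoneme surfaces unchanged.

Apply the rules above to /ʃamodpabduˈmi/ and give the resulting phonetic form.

/ʃ/ — not in any rule's target class → [ʃ].
/a/ (between /ʃ/ and /m/): in an unstressed syllable, so rule 2 applies → [ə].
/m/ (between /a/ and /o/): no rule targets it → [m].
/o/ (between /m/ and /d/) occurs in an unstressed syllable → [ə] by rule 2.
/d/ meets the environment for rule 3 (immediately after a vowel) → [ð].
/p/ (between /d/ and /a/) is unaffected → [p].
/a/ (between /p/ and /b/) occurs in an unstressed syllable → [ə] by rule 2.
/b/ (between /a/ and /d/) occurs immediately after a vowel → [β] by rule 3.
/d/ (between /b/ and /u/) fails the environment for rule 3, so it stays [d].
/u/ meets the environment for rule 2 (in an unstressed syllable) → [ə].
/m/ (between /u/ and /i/) is unaffected → [m].
/i/ (word-final) fails the environment for rule 2, so it stays [i].

[ʃəməðpəβdəˈmi]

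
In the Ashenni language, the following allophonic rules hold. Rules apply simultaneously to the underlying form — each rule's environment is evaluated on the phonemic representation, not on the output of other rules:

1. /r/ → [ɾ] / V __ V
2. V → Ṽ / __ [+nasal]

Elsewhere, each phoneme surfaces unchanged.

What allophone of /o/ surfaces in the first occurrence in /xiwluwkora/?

[o]

/o/ — between /k/ and /r/; rule 2 does not apply here → [o].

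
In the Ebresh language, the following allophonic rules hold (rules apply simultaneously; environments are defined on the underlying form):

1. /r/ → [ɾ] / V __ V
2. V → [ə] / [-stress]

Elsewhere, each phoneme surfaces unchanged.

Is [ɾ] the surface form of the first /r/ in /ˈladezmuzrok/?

No

/r/ (between /z/ and /o/) fails the environment for rule 1, so it stays [r].
The actual realization is [r], not [ɾ].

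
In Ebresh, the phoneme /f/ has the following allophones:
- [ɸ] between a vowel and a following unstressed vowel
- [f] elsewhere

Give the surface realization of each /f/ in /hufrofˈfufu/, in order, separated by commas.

Occurrence 1 (position 3): no conditioning environment matches → elsewhere allophone [f].
Occurrence 2 (position 6): no conditioning environment matches → elsewhere allophone [f].
Occurrence 3 (position 7): no conditioning environment matches → elsewhere allophone [f].
Occurrence 4 (position 9): between a vowel and a following unstressed vowel → [ɸ].

[f], [f], [f], [ɸ]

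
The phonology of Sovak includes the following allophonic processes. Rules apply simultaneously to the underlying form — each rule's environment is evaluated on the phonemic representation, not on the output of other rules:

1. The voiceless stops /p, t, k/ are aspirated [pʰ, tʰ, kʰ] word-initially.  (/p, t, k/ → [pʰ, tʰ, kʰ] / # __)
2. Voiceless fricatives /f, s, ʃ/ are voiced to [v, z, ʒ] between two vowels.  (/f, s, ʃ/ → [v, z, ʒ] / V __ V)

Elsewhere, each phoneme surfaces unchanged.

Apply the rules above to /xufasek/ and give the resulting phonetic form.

Rule 2 applies to /f/ (between /u/ and /a/: between two vowels) → [v].
/s/ (between /a/ and /e/) occurs between two vowels → [z] by rule 2.
/k/ (word-final) fails the environment for rule 1, so it stays [k].

[xuvazek]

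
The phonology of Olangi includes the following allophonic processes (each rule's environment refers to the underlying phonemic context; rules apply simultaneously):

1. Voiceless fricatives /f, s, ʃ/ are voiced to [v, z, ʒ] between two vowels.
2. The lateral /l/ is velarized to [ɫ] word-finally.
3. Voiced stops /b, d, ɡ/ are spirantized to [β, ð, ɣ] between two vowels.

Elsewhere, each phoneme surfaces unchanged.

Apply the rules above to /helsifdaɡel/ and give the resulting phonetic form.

/h/ (word-initial): no rule targets it → [h].
/e/ stays [e].
/l/ — between /e/ and /s/; rule 2 does not apply here → [l].
/s/ (between /l/ and /i/) is in the target of rule 1 but the environment (between two vowels) is not met → [s].
/i/ — not in any rule's target class → [i].
/f/ (between /i/ and /d/): rule 1 targets it, but not between two vowels → unchanged [f].
/d/ (between /f/ and /a/) fails the environment for rule 3, so it stays [d].
/a/ stays [a].
/ɡ/ (between /a/ and /e/): between two vowels, so rule 3 applies → [ɣ].
/e/ stays [e].
/l/ (word-final): word-finally, so rule 2 applies → [ɫ].

[helsifdaɣeɫ]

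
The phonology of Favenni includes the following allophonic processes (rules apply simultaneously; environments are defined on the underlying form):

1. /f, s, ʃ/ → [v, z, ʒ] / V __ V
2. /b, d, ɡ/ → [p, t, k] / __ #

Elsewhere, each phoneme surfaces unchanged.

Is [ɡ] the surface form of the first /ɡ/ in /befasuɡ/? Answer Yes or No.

No

/ɡ/ (word-final): word-finally, so rule 2 applies → [k].
The actual realization is [k], not [ɡ].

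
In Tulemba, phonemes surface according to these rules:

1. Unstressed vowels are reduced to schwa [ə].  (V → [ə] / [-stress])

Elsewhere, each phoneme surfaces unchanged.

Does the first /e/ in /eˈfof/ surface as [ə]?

/e/ meets the environment for rule 1 (in an unstressed syllable) → [ə].
The actual realization is [ə], which matches [ə].

Yes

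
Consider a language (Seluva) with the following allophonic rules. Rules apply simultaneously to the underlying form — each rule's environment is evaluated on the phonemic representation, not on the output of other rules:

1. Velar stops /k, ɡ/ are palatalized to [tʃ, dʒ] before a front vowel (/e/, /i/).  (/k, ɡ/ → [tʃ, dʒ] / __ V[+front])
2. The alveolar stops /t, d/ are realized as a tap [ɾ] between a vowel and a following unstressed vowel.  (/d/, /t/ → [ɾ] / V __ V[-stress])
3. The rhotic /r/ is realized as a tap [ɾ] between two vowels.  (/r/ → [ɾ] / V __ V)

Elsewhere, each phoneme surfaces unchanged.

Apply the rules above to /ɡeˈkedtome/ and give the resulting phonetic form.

/ɡ/ (word-initial) occurs before a front vowel → [dʒ] by rule 1.
/e/ (between /ɡ/ and /k/): no rule targets it → [e].
/k/ (between /e/ and /e/): before a front vowel, so rule 1 applies → [tʃ].
/e/ (between /k/ and /d/): no rule targets it → [e].
/d/ (between /e/ and /t/) fails the environment for rule 2, so it stays [d].
/t/ (between /d/ and /o/): rule 2 targets it, but not between a vowel and a following unstressed vowel → unchanged [t].
/o/ stays [o].
/m/ — not in any rule's target class → [m].
/e/ (word-final): no rule targets it → [e].

[dʒeˈtʃedtome]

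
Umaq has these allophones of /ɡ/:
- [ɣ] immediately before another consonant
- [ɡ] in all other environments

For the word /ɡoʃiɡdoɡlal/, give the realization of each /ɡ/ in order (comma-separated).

[ɡ], [ɣ], [ɣ]

Occurrence 1 (position 1): no conditioning environment matches → elsewhere allophone [ɡ].
Occurrence 2 (position 5): immediately before another consonant → [ɣ].
Occurrence 3 (position 8): immediately before another consonant → [ɣ].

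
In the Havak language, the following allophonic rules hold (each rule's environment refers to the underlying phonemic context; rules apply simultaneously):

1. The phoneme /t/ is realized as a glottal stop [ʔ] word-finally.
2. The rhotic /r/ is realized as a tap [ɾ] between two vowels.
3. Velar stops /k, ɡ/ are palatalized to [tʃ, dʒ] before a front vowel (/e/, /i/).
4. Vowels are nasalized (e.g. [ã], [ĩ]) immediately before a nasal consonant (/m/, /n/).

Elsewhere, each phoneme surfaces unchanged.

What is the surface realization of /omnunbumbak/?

/o/ (word-initial) occurs before a nasal consonant → [õ] by rule 4.
/m/ stays [m].
/n/ stays [n].
/u/ (between /n/ and /n/) occurs before a nasal consonant → [ũ] by rule 4.
/n/ (between /u/ and /b/) is unaffected → [n].
/b/ (between /n/ and /u/): no rule targets it → [b].
/u/ (between /b/ and /m/): before a nasal consonant, so rule 4 applies → [ũ].
/m/ stays [m].
/b/ — not in any rule's target class → [b].
/a/ (between /b/ and /k/) fails the environment for rule 4, so it stays [a].
/k/ (word-final): rule 3 targets it, but not before a front vowel → unchanged [k].

[õmnũnbũmbak]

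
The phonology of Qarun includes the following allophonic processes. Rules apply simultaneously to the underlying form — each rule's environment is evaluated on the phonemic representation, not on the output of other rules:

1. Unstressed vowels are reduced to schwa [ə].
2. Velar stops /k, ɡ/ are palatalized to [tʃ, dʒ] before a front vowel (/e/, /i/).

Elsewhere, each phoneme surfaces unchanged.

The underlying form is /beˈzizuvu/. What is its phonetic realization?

[bəˈzizəvə]

/b/ (word-initial) is unaffected → [b].
Rule 1 applies to /e/ (between /b/ and /z/: in an unstressed syllable) → [ə].
/z/ stays [z].
/i/ (between /z/ and /z/) fails the environment for rule 1, so it stays [i].
/z/ (between /i/ and /u/) is unaffected → [z].
Rule 1 applies to /u/ (between /z/ and /v/: in an unstressed syllable) → [ə].
/v/ stays [v].
/u/ — word-final, in an unstressed syllable — surfaces as [ə] (rule 1).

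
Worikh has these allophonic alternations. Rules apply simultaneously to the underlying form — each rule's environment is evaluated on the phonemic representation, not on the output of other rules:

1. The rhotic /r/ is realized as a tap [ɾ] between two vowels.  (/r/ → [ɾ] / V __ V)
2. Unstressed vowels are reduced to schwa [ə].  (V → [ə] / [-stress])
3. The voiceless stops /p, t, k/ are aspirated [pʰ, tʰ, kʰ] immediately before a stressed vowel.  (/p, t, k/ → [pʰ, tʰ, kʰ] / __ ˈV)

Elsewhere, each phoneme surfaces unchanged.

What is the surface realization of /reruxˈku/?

/r/ — word-initial; rule 1 does not apply here → [r].
Rule 2 applies to /e/ (between /r/ and /r/: in an unstressed syllable) → [ə].
/r/ (between /e/ and /u/): between two vowels, so rule 1 applies → [ɾ].
/u/ (between /r/ and /x/): in an unstressed syllable, so rule 2 applies → [ə].
/x/ (between /u/ and /k/) is unaffected → [x].
/k/ — between /x/ and /u/, immediately before a stressed vowel — surfaces as [kʰ] (rule 3).
/u/ (word-final): rule 2 targets it, but not in an unstressed syllable → unchanged [u].

[rəɾəxˈkʰu]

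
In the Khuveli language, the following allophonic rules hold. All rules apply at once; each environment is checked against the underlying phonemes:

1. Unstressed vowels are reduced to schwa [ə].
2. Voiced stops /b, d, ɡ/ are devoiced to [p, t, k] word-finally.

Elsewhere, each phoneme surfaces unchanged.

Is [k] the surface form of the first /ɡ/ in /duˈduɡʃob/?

/ɡ/ — between /u/ and /ʃ/; rule 2 does not apply here → [ɡ].
The actual realization is [ɡ], not [k].

No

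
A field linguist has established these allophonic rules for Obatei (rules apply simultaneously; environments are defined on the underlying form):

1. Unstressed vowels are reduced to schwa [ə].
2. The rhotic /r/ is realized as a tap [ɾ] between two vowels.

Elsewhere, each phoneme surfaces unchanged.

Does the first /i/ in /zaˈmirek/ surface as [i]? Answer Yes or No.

Yes

/i/ (between /m/ and /r/): rule 1 targets it, but not in an unstressed syllable → unchanged [i].
The actual realization is [i], which matches [i].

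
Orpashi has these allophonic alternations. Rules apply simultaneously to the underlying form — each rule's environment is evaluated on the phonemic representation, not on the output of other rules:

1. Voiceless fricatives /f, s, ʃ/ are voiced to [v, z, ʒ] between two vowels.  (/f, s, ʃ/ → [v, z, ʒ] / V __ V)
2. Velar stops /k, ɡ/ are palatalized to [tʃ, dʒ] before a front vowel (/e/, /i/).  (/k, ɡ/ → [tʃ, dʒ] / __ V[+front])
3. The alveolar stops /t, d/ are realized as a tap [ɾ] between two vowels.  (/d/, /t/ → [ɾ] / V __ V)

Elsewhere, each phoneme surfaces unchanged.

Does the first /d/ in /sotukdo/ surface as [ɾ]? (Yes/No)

No

/d/ (between /k/ and /o/) is in the target of rule 3 but the environment (between two vowels) is not met → [d].
The actual realization is [d], not [ɾ].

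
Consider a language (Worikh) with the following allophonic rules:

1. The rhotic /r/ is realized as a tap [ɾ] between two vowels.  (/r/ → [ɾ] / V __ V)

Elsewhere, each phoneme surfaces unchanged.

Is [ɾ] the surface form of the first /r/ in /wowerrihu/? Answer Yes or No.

No

/r/ (between /e/ and /r/): rule 1 targets it, but not between two vowels → unchanged [r].
The actual realization is [r], not [ɾ].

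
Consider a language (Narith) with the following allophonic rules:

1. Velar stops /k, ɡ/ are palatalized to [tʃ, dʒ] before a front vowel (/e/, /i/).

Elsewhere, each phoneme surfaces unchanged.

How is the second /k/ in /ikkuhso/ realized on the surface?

[k]

/k/ (between /k/ and /u/): rule 1 targets it, but not before a front vowel → unchanged [k].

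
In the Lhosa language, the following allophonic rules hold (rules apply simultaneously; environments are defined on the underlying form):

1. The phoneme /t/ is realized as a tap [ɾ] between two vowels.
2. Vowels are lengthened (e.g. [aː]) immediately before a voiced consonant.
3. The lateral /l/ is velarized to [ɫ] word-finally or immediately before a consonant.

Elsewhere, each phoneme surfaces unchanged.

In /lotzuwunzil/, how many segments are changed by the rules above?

Segments that undergo a rule: /u/ → [uː] (rule 2); /u/ → [uː] (rule 2); /i/ → [iː] (rule 2); /l/ → [ɫ] (rule 3).
All other segments surface unchanged.

4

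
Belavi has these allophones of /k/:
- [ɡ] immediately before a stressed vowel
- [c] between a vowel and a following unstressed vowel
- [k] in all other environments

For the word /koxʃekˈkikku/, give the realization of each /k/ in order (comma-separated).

Occurrence 1 (position 1): no conditioning environment matches → elsewhere allophone [k].
Occurrence 2 (position 6): no conditioning environment matches → elsewhere allophone [k].
Occurrence 3 (position 7): immediately before a stressed vowel → [ɡ].
Occurrence 4 (position 9): no conditioning environment matches → elsewhere allophone [k].
Occurrence 5 (position 10): no conditioning environment matches → elsewhere allophone [k].

[k], [k], [ɡ], [k], [k]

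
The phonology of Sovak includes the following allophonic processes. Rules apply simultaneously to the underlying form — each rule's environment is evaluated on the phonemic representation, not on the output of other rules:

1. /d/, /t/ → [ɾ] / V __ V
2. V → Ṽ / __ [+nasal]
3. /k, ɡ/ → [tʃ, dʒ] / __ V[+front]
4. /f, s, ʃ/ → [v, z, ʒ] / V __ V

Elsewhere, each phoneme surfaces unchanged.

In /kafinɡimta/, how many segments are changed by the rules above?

4

Segments that undergo a rule: /f/ → [v] (rule 4); /i/ → [ĩ] (rule 2); /ɡ/ → [dʒ] (rule 3); /i/ → [ĩ] (rule 2).
All other segments surface unchanged.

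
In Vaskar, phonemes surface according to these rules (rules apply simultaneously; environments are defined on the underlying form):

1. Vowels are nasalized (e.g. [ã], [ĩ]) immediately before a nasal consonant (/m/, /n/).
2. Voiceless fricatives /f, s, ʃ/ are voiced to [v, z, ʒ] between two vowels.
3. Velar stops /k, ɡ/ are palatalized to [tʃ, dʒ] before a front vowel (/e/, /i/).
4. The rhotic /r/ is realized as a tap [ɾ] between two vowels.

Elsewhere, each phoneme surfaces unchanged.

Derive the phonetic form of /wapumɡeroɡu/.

/w/ (word-initial) is unaffected → [w].
/a/ (between /w/ and /p/): rule 1 targets it, but not before a nasal consonant → unchanged [a].
/p/ (between /a/ and /u/) is unaffected → [p].
/u/ (between /p/ and /m/) occurs before a nasal consonant → [ũ] by rule 1.
/m/ (between /u/ and /ɡ/) is unaffected → [m].
/ɡ/ (between /m/ and /e/): before a front vowel, so rule 3 applies → [dʒ].
/e/ — between /ɡ/ and /r/; rule 1 does not apply here → [e].
/r/ meets the environment for rule 4 (between two vowels) → [ɾ].
/o/ (between /r/ and /ɡ/) is in the target of rule 1 but the environment (before a nasal consonant) is not met → [o].
/ɡ/ (between /o/ and /u/): rule 3 targets it, but not before a front vowel → unchanged [ɡ].
/u/ (word-final): rule 1 targets it, but not before a nasal consonant → unchanged [u].

[wapũmdʒeɾoɡu]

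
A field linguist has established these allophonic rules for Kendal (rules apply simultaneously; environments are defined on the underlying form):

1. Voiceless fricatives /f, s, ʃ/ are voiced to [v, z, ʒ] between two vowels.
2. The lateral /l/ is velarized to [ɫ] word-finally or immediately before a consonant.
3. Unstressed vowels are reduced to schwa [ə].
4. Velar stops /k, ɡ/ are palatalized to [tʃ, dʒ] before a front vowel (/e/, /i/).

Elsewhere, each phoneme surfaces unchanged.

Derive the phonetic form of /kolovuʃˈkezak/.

[kələvəʃˈtʃezək]

/k/ (word-initial) fails the environment for rule 4, so it stays [k].
/o/ — between /k/ and /l/, in an unstressed syllable — surfaces as [ə] (rule 3).
/l/ (between /o/ and /o/): rule 2 targets it, but not word-finally or immediately before a consonant → unchanged [l].
/o/ — between /l/ and /v/, in an unstressed syllable — surfaces as [ə] (rule 3).
/u/ (between /v/ and /ʃ/): in an unstressed syllable, so rule 3 applies → [ə].
/ʃ/ (between /u/ and /k/) fails the environment for rule 1, so it stays [ʃ].
/k/ meets the environment for rule 4 (before a front vowel) → [tʃ].
/e/ — between /k/ and /z/; rule 3 does not apply here → [e].
/a/ meets the environment for rule 3 (in an unstressed syllable) → [ə].
/k/ (word-final) is in the target of rule 4 but the environment (before a front vowel) is not met → [k].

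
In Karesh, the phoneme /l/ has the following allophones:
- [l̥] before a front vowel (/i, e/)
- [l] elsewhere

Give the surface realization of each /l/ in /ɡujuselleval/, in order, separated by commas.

[l], [l̥], [l]

Occurrence 1 (position 7): no conditioning environment matches → elsewhere allophone [l].
Occurrence 2 (position 8): before a front vowel (/i, e/) → [l̥].
Occurrence 3 (position 12): no conditioning environment matches → elsewhere allophone [l].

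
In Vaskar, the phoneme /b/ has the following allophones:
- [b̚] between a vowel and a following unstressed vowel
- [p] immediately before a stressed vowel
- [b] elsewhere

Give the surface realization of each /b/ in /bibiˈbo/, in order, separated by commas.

[b], [b̚], [p]

Occurrence 1 (position 1): no conditioning environment matches → elsewhere allophone [b].
Occurrence 2 (position 3): between a vowel and a following unstressed vowel → [b̚].
Occurrence 3 (position 5): immediately before a stressed vowel → [p].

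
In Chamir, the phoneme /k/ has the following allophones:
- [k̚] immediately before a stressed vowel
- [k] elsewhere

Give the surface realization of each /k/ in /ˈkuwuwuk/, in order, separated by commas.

Occurrence 1 (position 1): immediately before a stressed vowel → [k̚].
Occurrence 2 (position 7): no conditioning environment matches → elsewhere allophone [k].

[k̚], [k]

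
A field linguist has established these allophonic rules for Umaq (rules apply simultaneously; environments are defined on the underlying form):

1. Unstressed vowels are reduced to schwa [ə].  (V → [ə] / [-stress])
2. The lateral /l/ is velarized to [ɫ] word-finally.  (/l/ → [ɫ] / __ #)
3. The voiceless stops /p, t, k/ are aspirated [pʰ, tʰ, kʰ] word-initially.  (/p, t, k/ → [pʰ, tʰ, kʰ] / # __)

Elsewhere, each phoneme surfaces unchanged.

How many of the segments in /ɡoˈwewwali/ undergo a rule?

Segments that undergo a rule: /o/ → [ə] (rule 1); /a/ → [ə] (rule 1); /i/ → [ə] (rule 1).
All other segments surface unchanged.

3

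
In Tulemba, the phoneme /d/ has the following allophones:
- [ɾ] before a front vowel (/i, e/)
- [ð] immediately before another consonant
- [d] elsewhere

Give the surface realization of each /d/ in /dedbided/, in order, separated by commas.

Occurrence 1 (position 1): before a front vowel (/i, e/) → [ɾ].
Occurrence 2 (position 3): immediately before another consonant → [ð].
Occurrence 3 (position 6): before a front vowel (/i, e/) → [ɾ].
Occurrence 4 (position 8): no conditioning environment matches → elsewhere allophone [d].

[ɾ], [ð], [ɾ], [d]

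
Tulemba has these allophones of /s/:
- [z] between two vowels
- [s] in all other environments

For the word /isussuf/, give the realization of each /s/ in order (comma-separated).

[z], [s], [s]

Occurrence 1 (position 2): between two vowels → [z].
Occurrence 2 (position 4): no conditioning environment matches → elsewhere allophone [s].
Occurrence 3 (position 5): no conditioning environment matches → elsewhere allophone [s].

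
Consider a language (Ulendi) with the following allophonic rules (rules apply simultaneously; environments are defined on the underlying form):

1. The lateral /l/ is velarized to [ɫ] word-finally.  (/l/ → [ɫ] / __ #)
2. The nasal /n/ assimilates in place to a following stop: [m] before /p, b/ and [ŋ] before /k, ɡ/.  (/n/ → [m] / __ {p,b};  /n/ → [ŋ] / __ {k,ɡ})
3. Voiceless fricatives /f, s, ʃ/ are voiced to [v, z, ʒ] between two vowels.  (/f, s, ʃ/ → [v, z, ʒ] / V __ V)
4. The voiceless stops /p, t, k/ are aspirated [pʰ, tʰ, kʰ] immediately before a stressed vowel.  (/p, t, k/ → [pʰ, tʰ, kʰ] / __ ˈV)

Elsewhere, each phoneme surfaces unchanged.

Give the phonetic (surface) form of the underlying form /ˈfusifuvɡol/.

/f/ (word-initial): rule 3 targets it, but not between two vowels → unchanged [f].
/u/ (between /f/ and /s/) is unaffected → [u].
/s/ meets the environment for rule 3 (between two vowels) → [z].
/i/ (between /s/ and /f/) is unaffected → [i].
/f/ meets the environment for rule 3 (between two vowels) → [v].
/u/ — not in any rule's target class → [u].
/v/ (between /u/ and /ɡ/): no rule targets it → [v].
/ɡ/ — not in any rule's target class → [ɡ].
/o/ (between /ɡ/ and /l/) is unaffected → [o].
/l/ — word-final, word-finally — surfaces as [ɫ] (rule 1).

[ˈfuzivuvɡoɫ]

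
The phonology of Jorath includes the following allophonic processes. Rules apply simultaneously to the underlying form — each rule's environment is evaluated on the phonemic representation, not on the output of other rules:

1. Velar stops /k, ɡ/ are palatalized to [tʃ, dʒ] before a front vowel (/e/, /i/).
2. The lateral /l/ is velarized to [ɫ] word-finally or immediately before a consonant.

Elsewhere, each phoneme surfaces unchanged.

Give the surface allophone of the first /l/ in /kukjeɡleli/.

[l]

/l/ (between /ɡ/ and /e/) is in the target of rule 2 but the environment (word-finally or immediately before a consonant) is not met → [l].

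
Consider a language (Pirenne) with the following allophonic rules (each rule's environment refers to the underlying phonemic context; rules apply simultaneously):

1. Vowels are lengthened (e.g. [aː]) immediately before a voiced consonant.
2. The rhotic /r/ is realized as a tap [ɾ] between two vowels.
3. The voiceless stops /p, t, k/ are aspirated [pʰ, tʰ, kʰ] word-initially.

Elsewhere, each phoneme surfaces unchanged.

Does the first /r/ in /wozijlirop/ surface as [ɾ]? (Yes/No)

/r/ (between /i/ and /o/) occurs between two vowels → [ɾ] by rule 2.
The actual realization is [ɾ], which matches [ɾ].

Yes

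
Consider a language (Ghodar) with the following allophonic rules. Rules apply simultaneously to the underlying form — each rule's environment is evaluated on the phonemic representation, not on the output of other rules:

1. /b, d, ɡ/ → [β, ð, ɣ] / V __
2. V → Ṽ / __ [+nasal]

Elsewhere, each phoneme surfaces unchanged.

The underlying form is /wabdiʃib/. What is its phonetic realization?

/a/ (between /w/ and /b/) fails the environment for rule 2, so it stays [a].
/b/ (between /a/ and /d/) occurs immediately after a vowel → [β] by rule 1.
/d/ (between /b/ and /i/) is in the target of rule 1 but the environment (immediately after a vowel) is not met → [d].
/i/ (between /d/ and /ʃ/) is in the target of rule 2 but the environment (before a nasal consonant) is not met → [i].
/i/ (between /ʃ/ and /b/) fails the environment for rule 2, so it stays [i].
Rule 1 applies to /b/ (word-final: immediately after a vowel) → [β].

[waβdiʃiβ]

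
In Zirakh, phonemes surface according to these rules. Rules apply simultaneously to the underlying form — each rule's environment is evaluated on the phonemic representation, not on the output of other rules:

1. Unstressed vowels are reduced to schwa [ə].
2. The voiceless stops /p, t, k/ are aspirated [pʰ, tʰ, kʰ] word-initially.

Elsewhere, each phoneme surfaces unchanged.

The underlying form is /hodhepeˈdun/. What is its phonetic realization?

/h/ (word-initial) is unaffected → [h].
Rule 1 applies to /o/ (between /h/ and /d/: in an unstressed syllable) → [ə].
/d/ — not in any rule's target class → [d].
/h/ stays [h].
/e/ (between /h/ and /p/) occurs in an unstressed syllable → [ə] by rule 1.
/p/ (between /e/ and /e/) fails the environment for rule 2, so it stays [p].
/e/ — between /p/ and /d/, in an unstressed syllable — surfaces as [ə] (rule 1).
/d/ (between /e/ and /u/) is unaffected → [d].
/u/ (between /d/ and /n/): rule 1 targets it, but not in an unstressed syllable → unchanged [u].
/n/ stays [n].

[hədhəpəˈdun]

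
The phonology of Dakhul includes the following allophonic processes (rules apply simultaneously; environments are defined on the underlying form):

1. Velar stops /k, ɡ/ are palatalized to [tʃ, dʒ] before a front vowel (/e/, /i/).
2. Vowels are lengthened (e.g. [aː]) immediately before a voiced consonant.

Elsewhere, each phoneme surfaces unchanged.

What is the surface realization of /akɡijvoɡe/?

[akdʒiːjvoːdʒe]

/a/ (word-initial) fails the environment for rule 2, so it stays [a].
/k/ (between /a/ and /ɡ/): rule 1 targets it, but not before a front vowel → unchanged [k].
/ɡ/ — between /k/ and /i/, before a front vowel — surfaces as [dʒ] (rule 1).
Rule 2 applies to /i/ (between /ɡ/ and /j/: before a voiced consonant) → [iː].
/j/ — not in any rule's target class → [j].
/v/ — not in any rule's target class → [v].
/o/ (between /v/ and /ɡ/): before a voiced consonant, so rule 2 applies → [oː].
Rule 1 applies to /ɡ/ (between /o/ and /e/: before a front vowel) → [dʒ].
/e/ (word-final) is in the target of rule 2 but the environment (before a voiced consonant) is not met → [e].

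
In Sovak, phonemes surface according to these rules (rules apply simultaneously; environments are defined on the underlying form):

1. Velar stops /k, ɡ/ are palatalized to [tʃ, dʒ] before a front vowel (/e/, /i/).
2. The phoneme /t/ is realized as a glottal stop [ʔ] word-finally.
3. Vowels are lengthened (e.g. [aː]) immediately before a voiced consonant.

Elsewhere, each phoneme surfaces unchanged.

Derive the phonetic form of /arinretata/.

/a/ meets the environment for rule 3 (before a voiced consonant) → [aː].
/r/ (between /a/ and /i/) is unaffected → [r].
/i/ meets the environment for rule 3 (before a voiced consonant) → [iː].
/n/ (between /i/ and /r/): no rule targets it → [n].
/r/ (between /n/ and /e/) is unaffected → [r].
/e/ (between /r/ and /t/) fails the environment for rule 3, so it stays [e].
/t/ (between /e/ and /a/) is in the target of rule 2 but the environment (word-finally) is not met → [t].
/a/ (between /t/ and /t/): rule 3 targets it, but not before a voiced consonant → unchanged [a].
/t/ (between /a/ and /a/): rule 2 targets it, but not word-finally → unchanged [t].
/a/ — word-final; rule 3 does not apply here → [a].

[aːriːnretata]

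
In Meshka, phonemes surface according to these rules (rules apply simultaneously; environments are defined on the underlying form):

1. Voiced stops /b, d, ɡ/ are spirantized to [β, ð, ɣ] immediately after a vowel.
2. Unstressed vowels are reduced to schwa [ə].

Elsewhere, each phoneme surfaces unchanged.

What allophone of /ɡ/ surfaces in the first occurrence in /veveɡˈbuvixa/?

/ɡ/ — between /e/ and /b/, immediately after a vowel — surfaces as [ɣ] (rule 1).

[ɣ]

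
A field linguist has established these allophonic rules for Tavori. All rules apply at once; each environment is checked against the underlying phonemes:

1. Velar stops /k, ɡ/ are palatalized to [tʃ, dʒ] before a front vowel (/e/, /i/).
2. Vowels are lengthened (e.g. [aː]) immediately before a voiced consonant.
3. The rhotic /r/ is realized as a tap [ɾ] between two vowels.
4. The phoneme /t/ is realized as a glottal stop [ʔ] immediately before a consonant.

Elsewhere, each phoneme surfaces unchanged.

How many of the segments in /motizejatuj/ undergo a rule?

Segments that undergo a rule: /i/ → [iː] (rule 2); /e/ → [eː] (rule 2); /u/ → [uː] (rule 2).
All other segments surface unchanged.

3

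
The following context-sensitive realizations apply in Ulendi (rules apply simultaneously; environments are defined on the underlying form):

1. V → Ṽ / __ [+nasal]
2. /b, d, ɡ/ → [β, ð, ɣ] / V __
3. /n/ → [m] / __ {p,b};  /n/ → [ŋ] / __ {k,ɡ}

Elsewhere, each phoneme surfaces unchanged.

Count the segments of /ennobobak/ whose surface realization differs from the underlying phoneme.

Segments that undergo a rule: /e/ → [ẽ] (rule 1); /b/ → [β] (rule 2); /b/ → [β] (rule 2).
All other segments surface unchanged.

3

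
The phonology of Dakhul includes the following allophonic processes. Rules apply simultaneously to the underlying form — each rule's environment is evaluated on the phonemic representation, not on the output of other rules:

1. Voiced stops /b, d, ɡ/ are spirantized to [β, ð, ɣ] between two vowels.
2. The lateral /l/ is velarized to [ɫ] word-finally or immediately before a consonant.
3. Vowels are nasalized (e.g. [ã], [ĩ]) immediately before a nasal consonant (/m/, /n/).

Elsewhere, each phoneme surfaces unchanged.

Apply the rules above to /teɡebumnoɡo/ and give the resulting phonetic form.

[teɣeβũmnoɣo]

/t/ — not in any rule's target class → [t].
/e/ — between /t/ and /ɡ/; rule 3 does not apply here → [e].
/ɡ/ (between /e/ and /e/): between two vowels, so rule 1 applies → [ɣ].
/e/ (between /ɡ/ and /b/): rule 3 targets it, but not before a nasal consonant → unchanged [e].
/b/ meets the environment for rule 1 (between two vowels) → [β].
/u/ — between /b/ and /m/, before a nasal consonant — surfaces as [ũ] (rule 3).
/m/ stays [m].
/n/ (between /m/ and /o/) is unaffected → [n].
/o/ (between /n/ and /ɡ/): rule 3 targets it, but not before a nasal consonant → unchanged [o].
Rule 1 applies to /ɡ/ (between /o/ and /o/: between two vowels) → [ɣ].
/o/ — word-final; rule 3 does not apply here → [o].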